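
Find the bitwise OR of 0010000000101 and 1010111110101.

OR: 1 when either bit is 1
  0010000000101
| 1010111110101
---------------
  1010111110101
Decimal: 1029 | 5621 = 5621



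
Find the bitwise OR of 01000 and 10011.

OR: 1 when either bit is 1
  01000
| 10011
-------
  11011
Decimal: 8 | 19 = 27



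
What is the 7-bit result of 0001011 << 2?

Original: 0001011 (decimal 11)
Shift left by 2 positions
Append 2 zeros on the right
Result: 0101100 (decimal 44)
Equivalent: 11 << 2 = 11 × 2^2 = 44



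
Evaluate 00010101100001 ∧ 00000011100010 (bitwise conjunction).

AND: 1 only when both bits are 1
  00010101100001
& 00000011100010
----------------
  00000001100000
Decimal: 1377 & 226 = 96



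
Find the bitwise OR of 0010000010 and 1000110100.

OR: 1 when either bit is 1
  0010000010
| 1000110100
------------
  1010110110
Decimal: 130 | 564 = 694



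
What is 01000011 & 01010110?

AND: 1 only when both bits are 1
  01000011
& 01010110
----------
  01000010
Decimal: 67 & 86 = 66



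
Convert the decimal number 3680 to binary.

Using repeated division by 2:
3680 ÷ 2 = 1840 remainder 0
1840 ÷ 2 = 920 remainder 0
920 ÷ 2 = 460 remainder 0
460 ÷ 2 = 230 remainder 0
230 ÷ 2 = 115 remainder 0
115 ÷ 2 = 57 remainder 1
57 ÷ 2 = 28 remainder 1
28 ÷ 2 = 14 remainder 0
14 ÷ 2 = 7 remainder 0
7 ÷ 2 = 3 remainder 1
3 ÷ 2 = 1 remainder 1
1 ÷ 2 = 0 remainder 1
Reading remainders bottom to top: 111001100000



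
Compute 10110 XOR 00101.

XOR: 1 when bits differ
  10110
^ 00101
-------
  10011
Decimal: 22 ^ 5 = 19



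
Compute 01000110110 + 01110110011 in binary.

Add column by column from the right: bit + bit + carry-in; write the sum mod 2, carry 1 when the sum is 2 or 3.
carry:  10001101100
        01000110110
+       01110110011
-------------------
       010111101001
(the carry out of the leftmost column, 0, becomes the leading bit)
Decimal check:
  01000110110 = 512 + 32 + 16 + 4 + 2 = 566
  01110110011 = 512 + 256 + 128 + 32 + 16 + 2 + 1 = 947
  566 + 947 = 1513, and 010111101001 = 1024 + 256 + 128 + 64 + 32 + 8 + 1 = 1513 ✓



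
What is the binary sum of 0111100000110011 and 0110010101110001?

Add column by column from the right: bit + bit + carry-in; write the sum mod 2, carry 1 when the sum is 2 or 3.
carry:  1100000011100110
        0111100000110011
+       0110010101110001
------------------------
       01101110110100100
(the carry out of the leftmost column, 0, becomes the leading bit)
Decimal check:
  0111100000110011 = 16384 + 8192 + 4096 + 2048 + 32 + 16 + 2 + 1 = 30771
  0110010101110001 = 16384 + 8192 + 1024 + 256 + 64 + 32 + 16 + 1 = 25969
  30771 + 25969 = 56740, and 01101110110100100 = 32768 + 16384 + 4096 + 2048 + 1024 + 256 + 128 + 32 + 4 = 56740 ✓



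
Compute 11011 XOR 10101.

XOR: 1 when bits differ
  11011
^ 10101
-------
  01110
Decimal: 27 ^ 21 = 14



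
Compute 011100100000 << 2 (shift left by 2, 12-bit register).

Original: 011100100000 (decimal 1824)
Shift left by 2 positions
Append 2 zeros on the right and drop the 2 high bits that overflow the 12-bit width
Result: 110010000000 (decimal 3200)
Equivalent: 1824 << 2 = 1824 × 2^2 = 7296, truncated to 12 bits = 3200



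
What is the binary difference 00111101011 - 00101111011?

Method 1 - Direct subtraction (column by column from the right: bit − bit − borrow-in; if negative, add 2 and borrow 1 from the next column):
borrow: 00011100000
        00111101011
-       00101111011
-------------------
        00001110000

Method 2 - Add two's complement:
Two's complement of 00101111011: invert → 11010000100, add 1 → 11010000101
  00111101011
+ 11010000101
-------------
 100001110000  (end carry out of the top bit = 1)
Discarding the end carry: 00001110000
Decimal check:
  00111101011 = 256 + 128 + 64 + 32 + 8 + 2 + 1 = 491
  00101111011 = 256 + 64 + 32 + 16 + 8 + 2 + 1 = 379
  491 - 379 = 112, and 00001110000 = 64 + 32 + 16 = 112 ✓



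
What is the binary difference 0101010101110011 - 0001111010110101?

Method 1 - Direct subtraction (column by column from the right: bit − bit − borrow-in; if negative, add 2 and borrow 1 from the next column):
borrow: 0111110101111000
        0101010101110011
-       0001111010110101
------------------------
        0011011010111110

Method 2 - Add two's complement:
Two's complement of 0001111010110101: invert → 1110000101001010, add 1 → 1110000101001011
  0101010101110011
+ 1110000101001011
------------------
 10011011010111110  (end carry out of the top bit = 1)
Discarding the end carry: 0011011010111110
Decimal check:
  0101010101110011 = 16384 + 4096 + 1024 + 256 + 64 + 32 + 16 + 2 + 1 = 21875
  0001111010110101 = 4096 + 2048 + 1024 + 512 + 128 + 32 + 16 + 4 + 1 = 7861
  21875 - 7861 = 14014, and 0011011010111110 = 8192 + 4096 + 1024 + 512 + 128 + 32 + 16 + 8 + 4 + 2 = 14014 ✓



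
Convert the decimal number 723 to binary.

Using repeated division by 2:
723 ÷ 2 = 361 remainder 1
361 ÷ 2 = 180 remainder 1
180 ÷ 2 = 90 remainder 0
90 ÷ 2 = 45 remainder 0
45 ÷ 2 = 22 remainder 1
22 ÷ 2 = 11 remainder 0
11 ÷ 2 = 5 remainder 1
5 ÷ 2 = 2 remainder 1
2 ÷ 2 = 1 remainder 0
1 ÷ 2 = 0 remainder 1
Reading remainders bottom to top: 1011010011



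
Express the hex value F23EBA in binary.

Convert each hex digit to 4 bits:
  F = 1111
  2 = 0010
  3 = 0011
  E = 1110
  B = 1011
  A = 1010
Concatenate: 111100100011111010111010



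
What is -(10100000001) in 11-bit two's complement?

Original (sign bit 1, negative): 10100000001
Step 1 - Invert all bits: 01011111110
Step 2 - Add 1: 01011111111
Verification: 10100000001 + 01011111111 = 100000000000; discarding the end carry (carry out of the top bit) leaves the 11-bit value 00000000000, as required for x + (-x)



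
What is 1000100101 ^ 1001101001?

XOR: 1 when bits differ
  1000100101
^ 1001101001
------------
  0001001100
Decimal: 549 ^ 617 = 76



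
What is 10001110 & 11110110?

AND: 1 only when both bits are 1
  10001110
& 11110110
----------
  10000110
Decimal: 142 & 246 = 134



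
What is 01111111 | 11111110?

OR: 1 when either bit is 1
  01111111
| 11111110
----------
  11111111
Decimal: 127 | 254 = 255



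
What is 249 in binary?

Using repeated division by 2:
249 ÷ 2 = 124 remainder 1
124 ÷ 2 = 62 remainder 0
62 ÷ 2 = 31 remainder 0
31 ÷ 2 = 15 remainder 1
15 ÷ 2 = 7 remainder 1
7 ÷ 2 = 3 remainder 1
3 ÷ 2 = 1 remainder 1
1 ÷ 2 = 0 remainder 1
Reading remainders bottom to top: 11111001



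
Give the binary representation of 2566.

Using repeated division by 2:
2566 ÷ 2 = 1283 remainder 0
1283 ÷ 2 = 641 remainder 1
641 ÷ 2 = 320 remainder 1
320 ÷ 2 = 160 remainder 0
160 ÷ 2 = 80 remainder 0
80 ÷ 2 = 40 remainder 0
40 ÷ 2 = 20 remainder 0
20 ÷ 2 = 10 remainder 0
10 ÷ 2 = 5 remainder 0
5 ÷ 2 = 2 remainder 1
2 ÷ 2 = 1 remainder 0
1 ÷ 2 = 0 remainder 1
Reading remainders bottom to top: 101000000110



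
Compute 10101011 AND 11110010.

AND: 1 only when both bits are 1
  10101011
& 11110010
----------
  10100010
Decimal: 171 & 242 = 162



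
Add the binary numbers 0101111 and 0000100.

Add column by column from the right: bit + bit + carry-in; write the sum mod 2, carry 1 when the sum is 2 or 3.
carry:  0011000
        0101111
+       0000100
---------------
       00110011
(the carry out of the leftmost column, 0, becomes the leading bit)
Decimal check:
  0101111 = 32 + 8 + 4 + 2 + 1 = 47
  0000100 = 4
  47 + 4 = 51, and 00110011 = 32 + 16 + 2 + 1 = 51 ✓



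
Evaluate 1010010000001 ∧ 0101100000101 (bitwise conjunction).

AND: 1 only when both bits are 1
  1010010000001
& 0101100000101
---------------
  0000000000001
Decimal: 5249 & 2821 = 1



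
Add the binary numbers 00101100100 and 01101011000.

Add column by column from the right: bit + bit + carry-in; write the sum mod 2, carry 1 when the sum is 2 or 3.
carry:  11010000000
        00101100100
+       01101011000
-------------------
       010010111100
(the carry out of the leftmost column, 0, becomes the leading bit)
Decimal check:
  00101100100 = 256 + 64 + 32 + 4 = 356
  01101011000 = 512 + 256 + 64 + 16 + 8 = 856
  356 + 856 = 1212, and 010010111100 = 1024 + 128 + 32 + 16 + 8 + 4 = 1212 ✓



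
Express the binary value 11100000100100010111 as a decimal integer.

Sum of powers of 2 for each 1-bit:
2^0 + 2^1 + 2^2 + 2^4 + 2^8 + 2^11 + 2^17 + 2^18 + 2^19
= 1 + 2 + 4 + 16 + 256 + 2048 + 131072 + 262144 + 524288
= 919831



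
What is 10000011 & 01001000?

AND: 1 only when both bits are 1
  10000011
& 01001000
----------
  00000000
Decimal: 131 & 72 = 0



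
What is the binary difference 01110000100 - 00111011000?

Method 1 - Direct subtraction (column by column from the right: bit − bit − borrow-in; if negative, add 2 and borrow 1 from the next column):
borrow: 01111110000
        01110000100
-       00111011000
-------------------
        00110101100

Method 2 - Add two's complement:
Two's complement of 00111011000: invert → 11000100111, add 1 → 11000101000
  01110000100
+ 11000101000
-------------
 100110101100  (end carry out of the top bit = 1)
Discarding the end carry: 00110101100
Decimal check:
  01110000100 = 512 + 256 + 128 + 4 = 900
  00111011000 = 256 + 128 + 64 + 16 + 8 = 472
  900 - 472 = 428, and 00110101100 = 256 + 128 + 32 + 8 + 4 = 428 ✓



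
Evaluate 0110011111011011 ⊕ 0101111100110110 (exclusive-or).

XOR: 1 when bits differ
  0110011111011011
^ 0101111100110110
------------------
  0011100011101101
Decimal: 26587 ^ 24374 = 14573



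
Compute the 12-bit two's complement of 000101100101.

Original: 000101100101
Step 1 - Invert all bits: 111010011010
Step 2 - Add 1: 111010011011
Verification: 000101100101 + 111010011011 = 1000000000000; discarding the end carry (carry out of the top bit) leaves the 12-bit value 000000000000, as required for x + (-x)



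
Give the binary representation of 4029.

Using repeated division by 2:
4029 ÷ 2 = 2014 remainder 1
2014 ÷ 2 = 1007 remainder 0
1007 ÷ 2 = 503 remainder 1
503 ÷ 2 = 251 remainder 1
251 ÷ 2 = 125 remainder 1
125 ÷ 2 = 62 remainder 1
62 ÷ 2 = 31 remainder 0
31 ÷ 2 = 15 remainder 1
15 ÷ 2 = 7 remainder 1
7 ÷ 2 = 3 remainder 1
3 ÷ 2 = 1 remainder 1
1 ÷ 2 = 0 remainder 1
Reading remainders bottom to top: 111110111101



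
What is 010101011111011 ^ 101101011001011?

XOR: 1 when bits differ
  010101011111011
^ 101101011001011
-----------------
  111000000110000
Decimal: 11003 ^ 23243 = 28720



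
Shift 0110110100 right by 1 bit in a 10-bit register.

Original: 0110110100 (decimal 436)
Shift right by 1 position
Drop the 1 low bit; fill with zero on the left
Result: 0011011010 (decimal 218)
Equivalent: 436 >> 1 = 436 ÷ 2^1 = 218



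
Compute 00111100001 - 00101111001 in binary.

Method 1 - Direct subtraction (column by column from the right: bit − bit − borrow-in; if negative, add 2 and borrow 1 from the next column):
borrow: 00011110000
        00111100001
-       00101111001
-------------------
        00001101000

Method 2 - Add two's complement:
Two's complement of 00101111001: invert → 11010000110, add 1 → 11010000111
  00111100001
+ 11010000111
-------------
 100001101000  (end carry out of the top bit = 1)
Discarding the end carry: 00001101000
Decimal check:
  00111100001 = 256 + 128 + 64 + 32 + 1 = 481
  00101111001 = 256 + 64 + 32 + 16 + 8 + 1 = 377
  481 - 377 = 104, and 00001101000 = 64 + 32 + 8 = 104 ✓



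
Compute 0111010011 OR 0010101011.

OR: 1 when either bit is 1
  0111010011
| 0010101011
------------
  0111111011
Decimal: 467 | 171 = 507



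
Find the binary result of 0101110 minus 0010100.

Method 1 - Direct subtraction (column by column from the right: bit − bit − borrow-in; if negative, add 2 and borrow 1 from the next column):
borrow: 0100000
        0101110
-       0010100
---------------
        0011010

Method 2 - Add two's complement:
Two's complement of 0010100: invert → 1101011, add 1 → 1101100
  0101110
+ 1101100
---------
 10011010  (end carry out of the top bit = 1)
Discarding the end carry: 0011010
Decimal check:
  0101110 = 32 + 8 + 4 + 2 = 46
  0010100 = 16 + 4 = 20
  46 - 20 = 26, and 0011010 = 16 + 8 + 2 = 26 ✓



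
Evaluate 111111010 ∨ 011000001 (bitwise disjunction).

OR: 1 when either bit is 1
  111111010
| 011000001
-----------
  111111011
Decimal: 506 | 193 = 507



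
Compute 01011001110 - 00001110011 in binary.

Method 1 - Direct subtraction (column by column from the right: bit − bit − borrow-in; if negative, add 2 and borrow 1 from the next column):
borrow: 00011100110
        01011001110
-       00001110011
-------------------
        01001011011

Method 2 - Add two's complement:
Two's complement of 00001110011: invert → 11110001100, add 1 → 11110001101
  01011001110
+ 11110001101
-------------
 101001011011  (end carry out of the top bit = 1)
Discarding the end carry: 01001011011
Decimal check:
  01011001110 = 512 + 128 + 64 + 8 + 4 + 2 = 718
  00001110011 = 64 + 32 + 16 + 2 + 1 = 115
  718 - 115 = 603, and 01001011011 = 512 + 64 + 16 + 8 + 2 + 1 = 603 ✓



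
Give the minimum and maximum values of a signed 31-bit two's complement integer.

For 31-bit two's complement:
Minimum: -2^30 = -1073741824
Maximum: 2^30 - 1 = 1073741823



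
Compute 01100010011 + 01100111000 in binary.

Add column by column from the right: bit + bit + carry-in; write the sum mod 2, carry 1 when the sum is 2 or 3.
carry:  11001100000
        01100010011
+       01100111000
-------------------
       011001001011
(the carry out of the leftmost column, 0, becomes the leading bit)
Decimal check:
  01100010011 = 512 + 256 + 16 + 2 + 1 = 787
  01100111000 = 512 + 256 + 32 + 16 + 8 = 824
  787 + 824 = 1611, and 011001001011 = 1024 + 512 + 64 + 8 + 2 + 1 = 1611 ✓



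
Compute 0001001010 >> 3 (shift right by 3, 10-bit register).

Original: 0001001010 (decimal 74)
Shift right by 3 positions
Drop the 3 low bits; fill with zeros on the left
Result: 0000001001 (decimal 9)
Equivalent: 74 >> 3 = 74 ÷ 2^3 = 9



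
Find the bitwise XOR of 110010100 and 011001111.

XOR: 1 when bits differ
  110010100
^ 011001111
-----------
  101011011
Decimal: 404 ^ 207 = 347



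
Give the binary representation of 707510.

Using repeated division by 2:
707510 ÷ 2 = 353755 remainder 0
353755 ÷ 2 = 176877 remainder 1
176877 ÷ 2 = 88438 remainder 1
88438 ÷ 2 = 44219 remainder 0
44219 ÷ 2 = 22109 remainder 1
22109 ÷ 2 = 11054 remainder 1
11054 ÷ 2 = 5527 remainder 0
5527 ÷ 2 = 2763 remainder 1
2763 ÷ 2 = 1381 remainder 1
1381 ÷ 2 = 690 remainder 1
690 ÷ 2 = 345 remainder 0
345 ÷ 2 = 172 remainder 1
172 ÷ 2 = 86 remainder 0
86 ÷ 2 = 43 remainder 0
43 ÷ 2 = 21 remainder 1
21 ÷ 2 = 10 remainder 1
10 ÷ 2 = 5 remainder 0
5 ÷ 2 = 2 remainder 1
2 ÷ 2 = 1 remainder 0
1 ÷ 2 = 0 remainder 1
Reading remainders bottom to top: 10101100101110110110



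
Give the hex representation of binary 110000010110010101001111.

Group into 4-bit nibbles from right:
  1100 = C
  0001 = 1
  0110 = 6
  0101 = 5
  0100 = 4
  1111 = F
Result: C1654F



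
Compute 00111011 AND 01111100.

AND: 1 only when both bits are 1
  00111011
& 01111100
----------
  00111000
Decimal: 59 & 124 = 56



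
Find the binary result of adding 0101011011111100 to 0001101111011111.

Add column by column from the right: bit + bit + carry-in; write the sum mod 2, carry 1 when the sum is 2 or 3.
carry:  0011111111111000
        0101011011111100
+       0001101111011111
------------------------
       00111001011011011
(the carry out of the leftmost column, 0, becomes the leading bit)
Decimal check:
  0101011011111100 = 16384 + 4096 + 1024 + 512 + 128 + 64 + 32 + 16 + 8 + 4 = 22268
  0001101111011111 = 4096 + 2048 + 512 + 256 + 128 + 64 + 16 + 8 + 4 + 2 + 1 = 7135
  22268 + 7135 = 29403, and 00111001011011011 = 16384 + 8192 + 4096 + 512 + 128 + 64 + 16 + 8 + 2 + 1 = 29403 ✓



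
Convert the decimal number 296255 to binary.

Using repeated division by 2:
296255 ÷ 2 = 148127 remainder 1
148127 ÷ 2 = 74063 remainder 1
74063 ÷ 2 = 37031 remainder 1
37031 ÷ 2 = 18515 remainder 1
18515 ÷ 2 = 9257 remainder 1
9257 ÷ 2 = 4628 remainder 1
4628 ÷ 2 = 2314 remainder 0
2314 ÷ 2 = 1157 remainder 0
1157 ÷ 2 = 578 remainder 1
578 ÷ 2 = 289 remainder 0
289 ÷ 2 = 144 remainder 1
144 ÷ 2 = 72 remainder 0
72 ÷ 2 = 36 remainder 0
36 ÷ 2 = 18 remainder 0
18 ÷ 2 = 9 remainder 0
9 ÷ 2 = 4 remainder 1
4 ÷ 2 = 2 remainder 0
2 ÷ 2 = 1 remainder 0
1 ÷ 2 = 0 remainder 1
Reading remainders bottom to top: 1001000010100111111



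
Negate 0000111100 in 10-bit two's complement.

Original: 0000111100
Step 1 - Invert all bits: 1111000011
Step 2 - Add 1: 1111000100
Verification: 0000111100 + 1111000100 = 10000000000; discarding the end carry (carry out of the top bit) leaves the 10-bit value 0000000000, as required for x + (-x)



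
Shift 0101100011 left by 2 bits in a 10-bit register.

Original: 0101100011 (decimal 355)
Shift left by 2 positions
Append 2 zeros on the right and drop the 2 high bits that overflow the 10-bit width
Result: 0110001100 (decimal 396)
Equivalent: 355 << 2 = 355 × 2^2 = 1420, truncated to 10 bits = 396



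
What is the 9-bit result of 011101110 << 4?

Original: 011101110 (decimal 238)
Shift left by 4 positions
Append 4 zeros on the right and drop the 4 high bits that overflow the 9-bit width
Result: 011100000 (decimal 224)
Equivalent: 238 << 4 = 238 × 2^4 = 3808, truncated to 9 bits = 224



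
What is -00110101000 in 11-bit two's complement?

Original: 00110101000
Step 1 - Invert all bits: 11001010111
Step 2 - Add 1: 11001011000
Verification: 00110101000 + 11001011000 = 100000000000; discarding the end carry (carry out of the top bit) leaves the 11-bit value 00000000000, as required for x + (-x)



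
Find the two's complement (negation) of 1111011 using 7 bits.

Original (sign bit 1, negative): 1111011
Step 1 - Invert all bits: 0000100
Step 2 - Add 1: 0000101
Verification: 1111011 + 0000101 = 10000000; discarding the end carry (carry out of the top bit) leaves the 7-bit value 0000000, as required for x + (-x)



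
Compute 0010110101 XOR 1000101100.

XOR: 1 when bits differ
  0010110101
^ 1000101100
------------
  1010011001
Decimal: 181 ^ 556 = 665



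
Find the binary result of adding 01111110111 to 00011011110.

Add column by column from the right: bit + bit + carry-in; write the sum mod 2, carry 1 when the sum is 2 or 3.
carry:  11111111100
        01111110111
+       00011011110
-------------------
       010011010101
(the carry out of the leftmost column, 0, becomes the leading bit)
Decimal check:
  01111110111 = 512 + 256 + 128 + 64 + 32 + 16 + 4 + 2 + 1 = 1015
  00011011110 = 128 + 64 + 16 + 8 + 4 + 2 = 222
  1015 + 222 = 1237, and 010011010101 = 1024 + 128 + 64 + 16 + 4 + 1 = 1237 ✓



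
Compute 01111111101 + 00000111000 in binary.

Add column by column from the right: bit + bit + carry-in; write the sum mod 2, carry 1 when the sum is 2 or 3.
carry:  11111110000
        01111111101
+       00000111000
-------------------
       010000110101
(the carry out of the leftmost column, 0, becomes the leading bit)
Decimal check:
  01111111101 = 512 + 256 + 128 + 64 + 32 + 16 + 8 + 4 + 1 = 1021
  00000111000 = 32 + 16 + 8 = 56
  1021 + 56 = 1077, and 010000110101 = 1024 + 32 + 16 + 4 + 1 = 1077 ✓



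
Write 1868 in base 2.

Using repeated division by 2:
1868 ÷ 2 = 934 remainder 0
934 ÷ 2 = 467 remainder 0
467 ÷ 2 = 233 remainder 1
233 ÷ 2 = 116 remainder 1
116 ÷ 2 = 58 remainder 0
58 ÷ 2 = 29 remainder 0
29 ÷ 2 = 14 remainder 1
14 ÷ 2 = 7 remainder 0
7 ÷ 2 = 3 remainder 1
3 ÷ 2 = 1 remainder 1
1 ÷ 2 = 0 remainder 1
Reading remainders bottom to top: 11101001100



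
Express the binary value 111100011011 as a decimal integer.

Sum of powers of 2 for each 1-bit:
2^0 + 2^1 + 2^3 + 2^4 + 2^8 + 2^9 + 2^10 + 2^11
= 1 + 2 + 8 + 16 + 256 + 512 + 1024 + 2048
= 3867



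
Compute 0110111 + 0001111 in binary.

Add column by column from the right: bit + bit + carry-in; write the sum mod 2, carry 1 when the sum is 2 or 3.
carry:  1111110
        0110111
+       0001111
---------------
       01000110
(the carry out of the leftmost column, 0, becomes the leading bit)
Decimal check:
  0110111 = 32 + 16 + 4 + 2 + 1 = 55
  0001111 = 8 + 4 + 2 + 1 = 15
  55 + 15 = 70, and 01000110 = 64 + 4 + 2 = 70 ✓



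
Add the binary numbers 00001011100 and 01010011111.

Add column by column from the right: bit + bit + carry-in; write the sum mod 2, carry 1 when the sum is 2 or 3.
carry:  00000111000
        00001011100
+       01010011111
-------------------
       001011111011
(the carry out of the leftmost column, 0, becomes the leading bit)
Decimal check:
  00001011100 = 64 + 16 + 8 + 4 = 92
  01010011111 = 512 + 128 + 16 + 8 + 4 + 2 + 1 = 671
  92 + 671 = 763, and 001011111011 = 512 + 128 + 64 + 32 + 16 + 8 + 2 + 1 = 763 ✓



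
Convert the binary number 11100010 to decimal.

Sum of powers of 2 for each 1-bit:
2^1 + 2^5 + 2^6 + 2^7
= 2 + 32 + 64 + 128
= 226



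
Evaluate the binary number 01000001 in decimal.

Sum of powers of 2 for each 1-bit:
2^0 + 2^6
= 1 + 64
= 65



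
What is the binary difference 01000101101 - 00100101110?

Method 1 - Direct subtraction (column by column from the right: bit − bit − borrow-in; if negative, add 2 and borrow 1 from the next column):
borrow: 01111111100
        01000101101
-       00100101110
-------------------
        00011111111

Method 2 - Add two's complement:
Two's complement of 00100101110: invert → 11011010001, add 1 → 11011010010
  01000101101
+ 11011010010
-------------
 100011111111  (end carry out of the top bit = 1)
Discarding the end carry: 00011111111
Decimal check:
  01000101101 = 512 + 32 + 8 + 4 + 1 = 557
  00100101110 = 256 + 32 + 8 + 4 + 2 = 302
  557 - 302 = 255, and 00011111111 = 128 + 64 + 32 + 16 + 8 + 4 + 2 + 1 = 255 ✓



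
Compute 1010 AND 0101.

AND: 1 only when both bits are 1
  1010
& 0101
------
  0000
Decimal: 10 & 5 = 0



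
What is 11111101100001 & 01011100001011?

AND: 1 only when both bits are 1
  11111101100001
& 01011100001011
----------------
  01011100000001
Decimal: 16225 & 5899 = 5889



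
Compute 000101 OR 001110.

OR: 1 when either bit is 1
  000101
| 001110
--------
  001111
Decimal: 5 | 14 = 15



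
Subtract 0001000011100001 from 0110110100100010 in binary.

Method 1 - Direct subtraction (column by column from the right: bit − bit − borrow-in; if negative, add 2 and borrow 1 from the next column):
borrow: 0010000110000010
        0110110100100010
-       0001000011100001
------------------------
        0101110001000001

Method 2 - Add two's complement:
Two's complement of 0001000011100001: invert → 1110111100011110, add 1 → 1110111100011111
  0110110100100010
+ 1110111100011111
------------------
 10101110001000001  (end carry out of the top bit = 1)
Discarding the end carry: 0101110001000001
Decimal check:
  0110110100100010 = 16384 + 8192 + 2048 + 1024 + 256 + 32 + 2 = 27938
  0001000011100001 = 4096 + 128 + 64 + 32 + 1 = 4321
  27938 - 4321 = 23617, and 0101110001000001 = 16384 + 4096 + 2048 + 1024 + 64 + 1 = 23617 ✓



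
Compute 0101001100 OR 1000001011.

OR: 1 when either bit is 1
  0101001100
| 1000001011
------------
  1101001111
Decimal: 332 | 523 = 847



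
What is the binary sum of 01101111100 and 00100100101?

Add column by column from the right: bit + bit + carry-in; write the sum mod 2, carry 1 when the sum is 2 or 3.
carry:  11011111000
        01101111100
+       00100100101
-------------------
       010010100001
(the carry out of the leftmost column, 0, becomes the leading bit)
Decimal check:
  01101111100 = 512 + 256 + 64 + 32 + 16 + 8 + 4 = 892
  00100100101 = 256 + 32 + 4 + 1 = 293
  892 + 293 = 1185, and 010010100001 = 1024 + 128 + 32 + 1 = 1185 ✓



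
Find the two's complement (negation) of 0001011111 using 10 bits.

Original: 0001011111
Step 1 - Invert all bits: 1110100000
Step 2 - Add 1: 1110100001
Verification: 0001011111 + 1110100001 = 10000000000; discarding the end carry (carry out of the top bit) leaves the 10-bit value 0000000000, as required for x + (-x)



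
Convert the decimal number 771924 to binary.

Using repeated division by 2:
771924 ÷ 2 = 385962 remainder 0
385962 ÷ 2 = 192981 remainder 0
192981 ÷ 2 = 96490 remainder 1
96490 ÷ 2 = 48245 remainder 0
48245 ÷ 2 = 24122 remainder 1
24122 ÷ 2 = 12061 remainder 0
12061 ÷ 2 = 6030 remainder 1
6030 ÷ 2 = 3015 remainder 0
3015 ÷ 2 = 1507 remainder 1
1507 ÷ 2 = 753 remainder 1
753 ÷ 2 = 376 remainder 1
376 ÷ 2 = 188 remainder 0
188 ÷ 2 = 94 remainder 0
94 ÷ 2 = 47 remainder 0
47 ÷ 2 = 23 remainder 1
23 ÷ 2 = 11 remainder 1
11 ÷ 2 = 5 remainder 1
5 ÷ 2 = 2 remainder 1
2 ÷ 2 = 1 remainder 0
1 ÷ 2 = 0 remainder 1
Reading remainders bottom to top: 10111100011101010100



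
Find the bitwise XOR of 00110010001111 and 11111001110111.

XOR: 1 when bits differ
  00110010001111
^ 11111001110111
----------------
  11001011111000
Decimal: 3215 ^ 15991 = 13048



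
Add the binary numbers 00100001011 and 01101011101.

Add column by column from the right: bit + bit + carry-in; write the sum mod 2, carry 1 when the sum is 2 or 3.
carry:  11000111110
        00100001011
+       01101011101
-------------------
       010001101000
(the carry out of the leftmost column, 0, becomes the leading bit)
Decimal check:
  00100001011 = 256 + 8 + 2 + 1 = 267
  01101011101 = 512 + 256 + 64 + 16 + 8 + 4 + 1 = 861
  267 + 861 = 1128, and 010001101000 = 1024 + 64 + 32 + 8 = 1128 ✓



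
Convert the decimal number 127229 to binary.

Using repeated division by 2:
127229 ÷ 2 = 63614 remainder 1
63614 ÷ 2 = 31807 remainder 0
31807 ÷ 2 = 15903 remainder 1
15903 ÷ 2 = 7951 remainder 1
7951 ÷ 2 = 3975 remainder 1
3975 ÷ 2 = 1987 remainder 1
1987 ÷ 2 = 993 remainder 1
993 ÷ 2 = 496 remainder 1
496 ÷ 2 = 248 remainder 0
248 ÷ 2 = 124 remainder 0
124 ÷ 2 = 62 remainder 0
62 ÷ 2 = 31 remainder 0
31 ÷ 2 = 15 remainder 1
15 ÷ 2 = 7 remainder 1
7 ÷ 2 = 3 remainder 1
3 ÷ 2 = 1 remainder 1
1 ÷ 2 = 0 remainder 1
Reading remainders bottom to top: 11111000011111101



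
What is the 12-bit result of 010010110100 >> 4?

Original: 010010110100 (decimal 1204)
Shift right by 4 positions
Drop the 4 low bits; fill with zeros on the left
Result: 000001001011 (decimal 75)
Equivalent: 1204 >> 4 = 1204 ÷ 2^4 = 75



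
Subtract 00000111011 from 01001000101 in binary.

Method 1 - Direct subtraction (column by column from the right: bit − bit − borrow-in; if negative, add 2 and borrow 1 from the next column):
borrow: 00001110100
        01001000101
-       00000111011
-------------------
        01000001010

Method 2 - Add two's complement:
Two's complement of 00000111011: invert → 11111000100, add 1 → 11111000101
  01001000101
+ 11111000101
-------------
 101000001010  (end carry out of the top bit = 1)
Discarding the end carry: 01000001010
Decimal check:
  01001000101 = 512 + 64 + 4 + 1 = 581
  00000111011 = 32 + 16 + 8 + 2 + 1 = 59
  581 - 59 = 522, and 01000001010 = 512 + 8 + 2 = 522 ✓



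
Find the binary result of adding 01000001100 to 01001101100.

Add column by column from the right: bit + bit + carry-in; write the sum mod 2, carry 1 when the sum is 2 or 3.
carry:  10000011000
        01000001100
+       01001101100
-------------------
       010001111000
(the carry out of the leftmost column, 0, becomes the leading bit)
Decimal check:
  01000001100 = 512 + 8 + 4 = 524
  01001101100 = 512 + 64 + 32 + 8 + 4 = 620
  524 + 620 = 1144, and 010001111000 = 1024 + 64 + 32 + 16 + 8 = 1144 ✓



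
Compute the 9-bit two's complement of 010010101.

Original: 010010101
Step 1 - Invert all bits: 101101010
Step 2 - Add 1: 101101011
Verification: 010010101 + 101101011 = 1000000000; discarding the end carry (carry out of the top bit) leaves the 9-bit value 000000000, as required for x + (-x)



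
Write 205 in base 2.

Using repeated division by 2:
205 ÷ 2 = 102 remainder 1
102 ÷ 2 = 51 remainder 0
51 ÷ 2 = 25 remainder 1
25 ÷ 2 = 12 remainder 1
12 ÷ 2 = 6 remainder 0
6 ÷ 2 = 3 remainder 0
3 ÷ 2 = 1 remainder 1
1 ÷ 2 = 0 remainder 1
Reading remainders bottom to top: 11001101



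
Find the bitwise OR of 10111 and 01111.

OR: 1 when either bit is 1
  10111
| 01111
-------
  11111
Decimal: 23 | 15 = 31



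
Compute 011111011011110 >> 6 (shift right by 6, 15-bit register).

Original: 011111011011110 (decimal 16094)
Shift right by 6 positions
Drop the 6 low bits; fill with zeros on the left
Result: 000000011111011 (decimal 251)
Equivalent: 16094 >> 6 = 16094 ÷ 2^6 = 251



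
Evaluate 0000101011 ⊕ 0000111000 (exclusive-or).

XOR: 1 when bits differ
  0000101011
^ 0000111000
------------
  0000010011
Decimal: 43 ^ 56 = 19



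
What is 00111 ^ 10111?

XOR: 1 when bits differ
  00111
^ 10111
-------
  10000
Decimal: 7 ^ 23 = 16



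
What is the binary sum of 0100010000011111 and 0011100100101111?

Add column by column from the right: bit + bit + carry-in; write the sum mod 2, carry 1 when the sum is 2 or 3.
carry:  0000000001111110
        0100010000011111
+       0011100100101111
------------------------
       00111110101001110
(the carry out of the leftmost column, 0, becomes the leading bit)
Decimal check:
  0100010000011111 = 16384 + 1024 + 16 + 8 + 4 + 2 + 1 = 17439
  0011100100101111 = 8192 + 4096 + 2048 + 256 + 32 + 8 + 4 + 2 + 1 = 14639
  17439 + 14639 = 32078, and 00111110101001110 = 16384 + 8192 + 4096 + 2048 + 1024 + 256 + 64 + 8 + 4 + 2 = 32078 ✓



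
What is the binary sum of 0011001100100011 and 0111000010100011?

Add column by column from the right: bit + bit + carry-in; write the sum mod 2, carry 1 when the sum is 2 or 3.
carry:  1110000001000110
        0011001100100011
+       0111000010100011
------------------------
       01010001111000110
(the carry out of the leftmost column, 0, becomes the leading bit)
Decimal check:
  0011001100100011 = 8192 + 4096 + 512 + 256 + 32 + 2 + 1 = 13091
  0111000010100011 = 16384 + 8192 + 4096 + 128 + 32 + 2 + 1 = 28835
  13091 + 28835 = 41926, and 01010001111000110 = 32768 + 8192 + 512 + 256 + 128 + 64 + 4 + 2 = 41926 ✓



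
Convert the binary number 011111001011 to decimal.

Sum of powers of 2 for each 1-bit:
2^0 + 2^1 + 2^3 + 2^6 + 2^7 + 2^8 + 2^9 + 2^10
= 1 + 2 + 8 + 64 + 128 + 256 + 512 + 1024
= 1995



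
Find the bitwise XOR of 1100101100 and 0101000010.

XOR: 1 when bits differ
  1100101100
^ 0101000010
------------
  1001101110
Decimal: 812 ^ 322 = 622



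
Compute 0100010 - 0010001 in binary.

Method 1 - Direct subtraction (column by column from the right: bit − bit − borrow-in; if negative, add 2 and borrow 1 from the next column):
borrow: 0100010
        0100010
-       0010001
---------------
        0010001

Method 2 - Add two's complement:
Two's complement of 0010001: invert → 1101110, add 1 → 1101111
  0100010
+ 1101111
---------
 10010001  (end carry out of the top bit = 1)
Discarding the end carry: 0010001
Decimal check:
  0100010 = 32 + 2 = 34
  0010001 = 16 + 1 = 17
  34 - 17 = 17, and 0010001 = 16 + 1 = 17 ✓



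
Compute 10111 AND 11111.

AND: 1 only when both bits are 1
  10111
& 11111
-------
  10111
Decimal: 23 & 31 = 23



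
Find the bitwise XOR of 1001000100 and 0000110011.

XOR: 1 when bits differ
  1001000100
^ 0000110011
------------
  1001110111
Decimal: 580 ^ 51 = 631



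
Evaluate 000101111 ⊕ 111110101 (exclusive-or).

XOR: 1 when bits differ
  000101111
^ 111110101
-----------
  111011010
Decimal: 47 ^ 501 = 474



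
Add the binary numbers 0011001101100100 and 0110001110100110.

Add column by column from the right: bit + bit + carry-in; write the sum mod 2, carry 1 when the sum is 2 or 3.
carry:  1100011111001000
        0011001101100100
+       0110001110100110
------------------------
       01001011100001010
(the carry out of the leftmost column, 0, becomes the leading bit)
Decimal check:
  0011001101100100 = 8192 + 4096 + 512 + 256 + 64 + 32 + 4 = 13156
  0110001110100110 = 16384 + 8192 + 512 + 256 + 128 + 32 + 4 + 2 = 25510
  13156 + 25510 = 38666, and 01001011100001010 = 32768 + 4096 + 1024 + 512 + 256 + 8 + 2 = 38666 ✓



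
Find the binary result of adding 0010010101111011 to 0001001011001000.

Add column by column from the right: bit + bit + carry-in; write the sum mod 2, carry 1 when the sum is 2 or 3.
carry:  0000111111110000
        0010010101111011
+       0001001011001000
------------------------
       00011100001000011
(the carry out of the leftmost column, 0, becomes the leading bit)
Decimal check:
  0010010101111011 = 8192 + 1024 + 256 + 64 + 32 + 16 + 8 + 2 + 1 = 9595
  0001001011001000 = 4096 + 512 + 128 + 64 + 8 = 4808
  9595 + 4808 = 14403, and 00011100001000011 = 8192 + 4096 + 2048 + 64 + 2 + 1 = 14403 ✓



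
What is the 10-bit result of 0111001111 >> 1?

Original: 0111001111 (decimal 463)
Shift right by 1 position
Drop the 1 low bit; fill with zero on the left
Result: 0011100111 (decimal 231)
Equivalent: 463 >> 1 = 463 ÷ 2^1 = 231



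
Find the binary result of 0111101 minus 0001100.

Method 1 - Direct subtraction (column by column from the right: bit − bit − borrow-in; if negative, add 2 and borrow 1 from the next column):
borrow: 0000000
        0111101
-       0001100
---------------
        0110001

Method 2 - Add two's complement:
Two's complement of 0001100: invert → 1110011, add 1 → 1110100
  0111101
+ 1110100
---------
 10110001  (end carry out of the top bit = 1)
Discarding the end carry: 0110001
Decimal check:
  0111101 = 32 + 16 + 8 + 4 + 1 = 61
  0001100 = 8 + 4 = 12
  61 - 12 = 49, and 0110001 = 32 + 16 + 1 = 49 ✓



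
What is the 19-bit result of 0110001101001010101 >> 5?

Original: 0110001101001010101 (decimal 203349)
Shift right by 5 positions
Drop the 5 low bits; fill with zeros on the left
Result: 0000001100011010010 (decimal 6354)
Equivalent: 203349 >> 5 = 203349 ÷ 2^5 = 6354



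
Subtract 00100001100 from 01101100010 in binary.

Method 1 - Direct subtraction (column by column from the right: bit − bit − borrow-in; if negative, add 2 and borrow 1 from the next column):
borrow: 00000111000
        01101100010
-       00100001100
-------------------
        01001010110

Method 2 - Add two's complement:
Two's complement of 00100001100: invert → 11011110011, add 1 → 11011110100
  01101100010
+ 11011110100
-------------
 101001010110  (end carry out of the top bit = 1)
Discarding the end carry: 01001010110
Decimal check:
  01101100010 = 512 + 256 + 64 + 32 + 2 = 866
  00100001100 = 256 + 8 + 4 = 268
  866 - 268 = 598, and 01001010110 = 512 + 64 + 16 + 4 + 2 = 598 ✓



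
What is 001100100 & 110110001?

AND: 1 only when both bits are 1
  001100100
& 110110001
-----------
  000100000
Decimal: 100 & 433 = 32



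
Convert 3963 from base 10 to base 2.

Using repeated division by 2:
3963 ÷ 2 = 1981 remainder 1
1981 ÷ 2 = 990 remainder 1
990 ÷ 2 = 495 remainder 0
495 ÷ 2 = 247 remainder 1
247 ÷ 2 = 123 remainder 1
123 ÷ 2 = 61 remainder 1
61 ÷ 2 = 30 remainder 1
30 ÷ 2 = 15 remainder 0
15 ÷ 2 = 7 remainder 1
7 ÷ 2 = 3 remainder 1
3 ÷ 2 = 1 remainder 1
1 ÷ 2 = 0 remainder 1
Reading remainders bottom to top: 111101111011



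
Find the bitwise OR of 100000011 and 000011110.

OR: 1 when either bit is 1
  100000011
| 000011110
-----------
  100011111
Decimal: 259 | 30 = 287



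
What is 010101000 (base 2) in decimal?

Sum of powers of 2 for each 1-bit:
2^3 + 2^5 + 2^7
= 8 + 32 + 128
= 168



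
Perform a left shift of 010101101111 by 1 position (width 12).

Original: 010101101111 (decimal 1391)
Shift left by 1 position
Append 1 zero on the right
Result: 101011011110 (decimal 2782)
Equivalent: 1391 << 1 = 1391 × 2^1 = 2782



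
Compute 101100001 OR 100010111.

OR: 1 when either bit is 1
  101100001
| 100010111
-----------
  101110111
Decimal: 353 | 279 = 375



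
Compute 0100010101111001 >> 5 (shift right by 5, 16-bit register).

Original: 0100010101111001 (decimal 17785)
Shift right by 5 positions
Drop the 5 low bits; fill with zeros on the left
Result: 0000001000101011 (decimal 555)
Equivalent: 17785 >> 5 = 17785 ÷ 2^5 = 555



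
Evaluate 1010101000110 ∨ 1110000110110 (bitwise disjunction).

OR: 1 when either bit is 1
  1010101000110
| 1110000110110
---------------
  1110101110110
Decimal: 5446 | 7222 = 7542



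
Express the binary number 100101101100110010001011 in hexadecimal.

Group into 4-bit nibbles from right:
  1001 = 9
  0110 = 6
  1100 = C
  1100 = C
  1000 = 8
  1011 = B
Result: 96CC8B



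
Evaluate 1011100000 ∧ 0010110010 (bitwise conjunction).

AND: 1 only when both bits are 1
  1011100000
& 0010110010
------------
  0010100000
Decimal: 736 & 178 = 160



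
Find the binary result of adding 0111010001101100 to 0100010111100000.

Add column by column from the right: bit + bit + carry-in; write the sum mod 2, carry 1 when the sum is 2 or 3.
carry:  1000101111000000
        0111010001101100
+       0100010111100000
------------------------
       01011101001001100
(the carry out of the leftmost column, 0, becomes the leading bit)
Decimal check:
  0111010001101100 = 16384 + 8192 + 4096 + 1024 + 64 + 32 + 8 + 4 = 29804
  0100010111100000 = 16384 + 1024 + 256 + 128 + 64 + 32 = 17888
  29804 + 17888 = 47692, and 01011101001001100 = 32768 + 8192 + 4096 + 2048 + 512 + 64 + 8 + 4 = 47692 ✓



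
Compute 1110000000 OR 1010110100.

OR: 1 when either bit is 1
  1110000000
| 1010110100
------------
  1110110100
Decimal: 896 | 692 = 948



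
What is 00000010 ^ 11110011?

XOR: 1 when bits differ
  00000010
^ 11110011
----------
  11110001
Decimal: 2 ^ 243 = 241



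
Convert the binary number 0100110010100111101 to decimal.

Sum of powers of 2 for each 1-bit:
2^0 + 2^2 + 2^3 + 2^4 + 2^5 + 2^8 + 2^10 + 2^13 + 2^14 + 2^17
= 1 + 4 + 8 + 16 + 32 + 256 + 1024 + 8192 + 16384 + 131072
= 156989



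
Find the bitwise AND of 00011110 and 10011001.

AND: 1 only when both bits are 1
  00011110
& 10011001
----------
  00011000
Decimal: 30 & 153 = 24



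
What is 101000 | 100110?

OR: 1 when either bit is 1
  101000
| 100110
--------
  101110
Decimal: 40 | 38 = 46



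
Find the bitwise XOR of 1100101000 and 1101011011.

XOR: 1 when bits differ
  1100101000
^ 1101011011
------------
  0001110011
Decimal: 808 ^ 859 = 115



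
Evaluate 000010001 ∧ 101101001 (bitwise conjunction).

AND: 1 only when both bits are 1
  000010001
& 101101001
-----------
  000000001
Decimal: 17 & 361 = 1



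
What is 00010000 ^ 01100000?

XOR: 1 when bits differ
  00010000
^ 01100000
----------
  01110000
Decimal: 16 ^ 96 = 112



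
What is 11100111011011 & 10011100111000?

AND: 1 only when both bits are 1
  11100111011011
& 10011100111000
----------------
  10000100011000
Decimal: 14811 & 10040 = 8472



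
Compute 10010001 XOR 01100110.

XOR: 1 when bits differ
  10010001
^ 01100110
----------
  11110111
Decimal: 145 ^ 102 = 247



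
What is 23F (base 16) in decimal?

Expand by place value (powers of 16):
Digit values: F = 15
23F = 2 × 16^2 + 3 × 16^1 + 15 × 16^0
= 2 × 256 + 3 × 16 + 15 × 1
= 512 + 48 + 15
= 575



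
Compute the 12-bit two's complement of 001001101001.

Original: 001001101001
Step 1 - Invert all bits: 110110010110
Step 2 - Add 1: 110110010111
Verification: 001001101001 + 110110010111 = 1000000000000; discarding the end carry (carry out of the top bit) leaves the 12-bit value 000000000000, as required for x + (-x)



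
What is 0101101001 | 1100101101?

OR: 1 when either bit is 1
  0101101001
| 1100101101
------------
  1101101101
Decimal: 361 | 813 = 877



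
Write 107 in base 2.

Using repeated division by 2:
107 ÷ 2 = 53 remainder 1
53 ÷ 2 = 26 remainder 1
26 ÷ 2 = 13 remainder 0
13 ÷ 2 = 6 remainder 1
6 ÷ 2 = 3 remainder 0
3 ÷ 2 = 1 remainder 1
1 ÷ 2 = 0 remainder 1
Reading remainders bottom to top: 1101011

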